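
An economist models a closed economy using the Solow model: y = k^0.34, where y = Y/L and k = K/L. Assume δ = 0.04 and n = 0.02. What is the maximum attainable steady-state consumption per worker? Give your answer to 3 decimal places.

n + δ = 0.02 + 0.04 = 0.06.
At the golden rule the marginal product of capital equals n+δ: 0.34·k^(0.34−1) = 0.06. Solving, k_gold = (0.34/0.06)^(1/0.66) ≈ 13.8486.
y_gold = 13.8486^0.34 ≈ 2.4439.
c_gold = y_gold − (n+δ)·k_gold = 2.4439 − 0.06·13.8486 ≈ 1.6130.

c_gold ≈ 1.613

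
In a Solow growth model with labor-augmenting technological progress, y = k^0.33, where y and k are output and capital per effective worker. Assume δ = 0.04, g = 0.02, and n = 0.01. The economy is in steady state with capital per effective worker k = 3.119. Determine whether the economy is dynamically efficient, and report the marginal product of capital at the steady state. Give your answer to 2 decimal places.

dynamically efficient; MPK ≈ 0.15

Break-even investment rate: n + g + δ = 0.01 + 0.02 + 0.04 = 0.07.
MPK = 0.33·k^(0.33−1) = 0.33·3.119^(-0.67) ≈ 0.1540.
MPK > 0.07, so the economy is dynamically efficient (under-saving).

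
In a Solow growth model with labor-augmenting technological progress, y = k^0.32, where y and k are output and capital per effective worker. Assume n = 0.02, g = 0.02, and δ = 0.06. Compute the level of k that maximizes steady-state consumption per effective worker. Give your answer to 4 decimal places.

Break-even investment rate: n + g + δ = 0.02 + 0.02 + 0.06 = 0.1.
Setting f'(k) = n+g+δ gives 0.32·k^(0.32−1) = 0.1, hence k_gold = (0.32/0.1)^(1/0.68) ≈ 5.5318.

k_gold ≈ 5.5318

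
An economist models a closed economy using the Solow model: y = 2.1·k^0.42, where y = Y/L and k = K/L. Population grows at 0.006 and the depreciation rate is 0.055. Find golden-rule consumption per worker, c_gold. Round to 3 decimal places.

n + δ = 0.006 + 0.055 = 0.061.
Maximizing c = f(k) − (n+δ)·k gives f'(k) = n+δ, i.e. 0.42·2.1·k^(0.42−1) = 0.061, so k_gold = (0.42·2.1/0.061)^(1/0.58) ≈ 100.0551.
y_gold = 2.1·100.0551^0.42 ≈ 14.5318.
c_gold = y_gold − (n+δ)·k_gold = 14.5318 − 0.061·100.0551 ≈ 8.4285.

c_gold ≈ 8.428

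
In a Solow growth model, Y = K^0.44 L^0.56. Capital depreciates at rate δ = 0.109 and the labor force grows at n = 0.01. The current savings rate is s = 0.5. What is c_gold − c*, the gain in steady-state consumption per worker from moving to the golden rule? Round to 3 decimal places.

Break-even investment rate: n + δ = 0.01 + 0.109 = 0.119.
Current steady state (s = 0.5): k* = (0.5/0.119)^(1/0.56) ≈ 12.9794, y* = 12.9794^0.44 ≈ 3.0891, c* = (1−0.5)·3.0891 ≈ 1.5446.
At the golden rule the marginal product of capital equals n+δ: 0.44·k^(0.44−1) = 0.119. Solving, k_gold = (0.44/0.119)^(1/0.56) ≈ 10.3304.
y_gold = 10.3304^0.44 ≈ 2.7939, c_gold = y_gold − 0.119·k_gold ≈ 1.5646.
Gain: Δc = 1.5646 − 1.5446 ≈ 0.0200.

Δc ≈ 0.020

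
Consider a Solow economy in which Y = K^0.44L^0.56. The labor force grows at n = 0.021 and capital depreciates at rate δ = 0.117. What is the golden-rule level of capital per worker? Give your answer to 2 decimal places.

Break-even investment rate: n + δ = 0.021 + 0.117 = 0.138.
Golden rule sets MPK = n+δ: 0.44·k^(0.44−1) = 0.138, so k_gold = (0.44/0.138)^(1/0.56) ≈ 7.9294.

k_gold ≈ 7.93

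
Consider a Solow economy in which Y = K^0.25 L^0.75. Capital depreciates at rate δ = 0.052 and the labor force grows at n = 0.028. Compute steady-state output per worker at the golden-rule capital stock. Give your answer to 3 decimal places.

y_gold ≈ 1.462

Capital per worker breaks even when investment replaces (n + δ)·k; here n + δ = 0.08.
Setting f'(k) = n+δ gives 0.25·k^(0.25−1) = 0.08, hence k_gold = (0.25/0.08)^(1/0.75) ≈ 4.5688.
Output: y_gold = k_gold^0.25 = 4.5688^0.25 ≈ 1.4620.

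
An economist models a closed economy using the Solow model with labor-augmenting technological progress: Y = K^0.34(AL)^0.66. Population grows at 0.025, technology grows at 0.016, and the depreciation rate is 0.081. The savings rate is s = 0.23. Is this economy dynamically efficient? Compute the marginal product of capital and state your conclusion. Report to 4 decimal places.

dynamically efficient; MPK ≈ 0.1803

Break-even investment rate: n + g + δ = 0.025 + 0.016 + 0.081 = 0.122.
Steady-state k*: s·k^0.34 = 0.122·k gives k* = (0.23/0.122)^(1/0.66) ≈ 2.6135.
MPK = 0.34·2.6135^(-0.66) ≈ 0.1803.
MPK > n+g+δ = 0.122, so the economy is dynamically efficient (under-saving).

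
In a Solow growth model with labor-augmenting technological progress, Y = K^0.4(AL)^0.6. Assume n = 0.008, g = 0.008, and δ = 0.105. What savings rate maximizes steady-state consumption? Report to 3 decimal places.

s_gold = 0.400

The effective depreciation rate is n + g + δ = 0.008 + 0.008 + 0.105 = 0.121.
At the golden rule MPK = n+g+δ, and in any Cobb-Douglas steady state s = (n+g+δ)·k/y = MPK·k/y = capital's share 0.4.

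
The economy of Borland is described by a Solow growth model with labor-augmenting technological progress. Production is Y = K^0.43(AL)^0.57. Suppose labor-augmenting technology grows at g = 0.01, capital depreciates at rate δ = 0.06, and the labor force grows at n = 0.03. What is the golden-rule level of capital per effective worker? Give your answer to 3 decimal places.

Capital per effective worker breaks even when investment replaces (n + g + δ)·k; here n + g + δ = 0.1.
Maximizing c = f(k) − (n+g+δ)·k gives f'(k) = n+g+δ, i.e. 0.43·k^(0.43−1) = 0.1, so k_gold = (0.43/0.1)^(1/0.57) ≈ 12.9225.

k_gold ≈ 12.923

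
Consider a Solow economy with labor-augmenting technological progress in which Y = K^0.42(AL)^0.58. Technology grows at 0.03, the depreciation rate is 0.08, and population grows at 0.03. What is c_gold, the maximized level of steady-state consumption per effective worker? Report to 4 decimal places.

c_gold ≈ 1.2851

The effective depreciation rate is n + g + δ = 0.03 + 0.03 + 0.08 = 0.14.
Setting f'(k) = n+g+δ gives 0.42·k^(0.42−1) = 0.14, hence k_gold = (0.42/0.14)^(1/0.58) ≈ 6.6470.
y_gold = 6.6470^0.42 ≈ 2.2157.
c_gold = y_gold − (n+g+δ)·k_gold = 2.2157 − 0.14·6.6470 ≈ 1.2851.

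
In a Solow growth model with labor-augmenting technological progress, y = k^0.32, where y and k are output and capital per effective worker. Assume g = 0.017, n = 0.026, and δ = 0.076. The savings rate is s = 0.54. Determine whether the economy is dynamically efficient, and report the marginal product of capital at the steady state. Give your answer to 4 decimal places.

Break-even investment rate: n + g + δ = 0.026 + 0.017 + 0.076 = 0.119.
Steady-state k*: s·k^0.32 = 0.119·k gives k* = (0.54/0.119)^(1/0.68) ≈ 9.2459.
MPK = 0.32·9.2459^(-0.68) ≈ 0.0705.
MPK < n+g+δ = 0.119, so the economy is dynamically inefficient (over-saving).

dynamically inefficient; MPK ≈ 0.0705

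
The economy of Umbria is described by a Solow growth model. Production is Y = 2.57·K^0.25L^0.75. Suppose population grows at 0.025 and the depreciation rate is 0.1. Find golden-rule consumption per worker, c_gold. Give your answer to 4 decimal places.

The effective depreciation rate is n + δ = 0.025 + 0.1 = 0.125.
Golden rule sets MPK = n+δ: 0.25·2.57·k^(0.25−1) = 0.125, so k_gold = (0.25·2.57/0.125)^(1/0.75) ≈ 8.8706.
y_gold = 2.57·8.8706^0.25 ≈ 4.4353.
c_gold = y_gold − (n+δ)·k_gold = 4.4353 − 0.125·8.8706 ≈ 3.3265.

c_gold ≈ 3.3265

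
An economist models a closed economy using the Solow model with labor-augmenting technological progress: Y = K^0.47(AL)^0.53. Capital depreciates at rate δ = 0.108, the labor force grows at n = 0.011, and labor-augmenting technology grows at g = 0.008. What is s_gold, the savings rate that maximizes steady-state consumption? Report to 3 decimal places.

s_gold = 0.470

n + g + δ = 0.011 + 0.008 + 0.108 = 0.127.
At the golden rule MPK = n+g+δ, and in any Cobb-Douglas steady state s = (n+g+δ)·k/y = MPK·k/y = capital's share 0.47.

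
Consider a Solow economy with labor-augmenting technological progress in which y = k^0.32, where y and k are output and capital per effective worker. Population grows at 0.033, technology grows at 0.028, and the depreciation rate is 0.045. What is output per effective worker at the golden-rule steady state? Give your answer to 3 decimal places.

n + g + δ = 0.033 + 0.028 + 0.045 = 0.106.
Maximizing c = f(k) − (n+g+δ)·k gives f'(k) = n+g+δ, i.e. 0.32·k^(0.32−1) = 0.106, so k_gold = (0.32/0.106)^(1/0.68) ≈ 5.0775.
Output: y_gold = k_gold^0.32 = 5.0775^0.32 ≈ 1.6819.

y_gold ≈ 1.682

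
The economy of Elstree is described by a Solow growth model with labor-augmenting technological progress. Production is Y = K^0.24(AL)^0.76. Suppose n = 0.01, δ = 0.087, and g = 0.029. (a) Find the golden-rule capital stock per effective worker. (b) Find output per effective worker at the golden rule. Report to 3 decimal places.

Capital per effective worker breaks even when investment replaces (n + g + δ)·k; here n + g + δ = 0.126.
Setting f'(k) = n+g+δ gives 0.24·k^(0.24−1) = 0.126, hence k_gold = (0.24/0.126)^(1/0.76) ≈ 2.3346.
y_gold = 2.3346^0.24 ≈ 1.2257.

(a) k_gold ≈ 2.335; (b) y_gold ≈ 1.226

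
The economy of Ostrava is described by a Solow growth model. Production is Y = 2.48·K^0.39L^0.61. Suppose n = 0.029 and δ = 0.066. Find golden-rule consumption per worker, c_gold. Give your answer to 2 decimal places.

Break-even investment rate: n + δ = 0.029 + 0.066 = 0.095.
Maximizing c = f(k) − (n+δ)·k gives f'(k) = n+δ, i.e. 0.39·2.48·k^(0.39−1) = 0.095, so k_gold = (0.39·2.48/0.095)^(1/0.61) ≈ 44.8869.
y_gold = 2.48·44.8869^0.39 ≈ 10.9340.
c_gold = y_gold − (n+δ)·k_gold = 10.9340 − 0.095·44.8869 ≈ 6.6697.

c_gold ≈ 6.67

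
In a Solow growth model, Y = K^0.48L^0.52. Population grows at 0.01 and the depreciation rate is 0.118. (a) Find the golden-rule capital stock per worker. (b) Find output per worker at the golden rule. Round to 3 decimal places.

n + δ = 0.01 + 0.118 = 0.128.
At the golden rule the marginal product of capital equals n+δ: 0.48·k^(0.48−1) = 0.128. Solving, k_gold = (0.48/0.128)^(1/0.52) ≈ 12.7030.
y_gold = 12.7030^0.48 ≈ 3.3875.

(a) k_gold ≈ 12.703; (b) y_gold ≈ 3.387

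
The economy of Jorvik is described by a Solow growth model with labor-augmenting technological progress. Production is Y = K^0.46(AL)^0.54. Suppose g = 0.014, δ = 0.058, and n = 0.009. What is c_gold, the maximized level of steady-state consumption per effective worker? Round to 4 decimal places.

Capital per effective worker breaks even when investment replaces (n + g + δ)·k; here n + g + δ = 0.081.
At the golden rule the marginal product of capital equals n+g+δ: 0.46·k^(0.46−1) = 0.081. Solving, k_gold = (0.46/0.081)^(1/0.54) ≈ 24.9345.
y_gold = 24.9345^0.46 ≈ 4.3906.
c_gold = y_gold − (n+g+δ)·k_gold = 4.3906 − 0.081·24.9345 ≈ 2.3710.

c_gold ≈ 2.3710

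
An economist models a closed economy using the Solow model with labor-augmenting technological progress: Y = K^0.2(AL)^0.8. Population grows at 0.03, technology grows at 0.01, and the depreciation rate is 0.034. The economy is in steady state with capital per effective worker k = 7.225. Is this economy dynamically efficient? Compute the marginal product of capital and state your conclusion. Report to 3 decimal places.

dynamically inefficient; MPK ≈ 0.041

Break-even investment rate: n + g + δ = 0.03 + 0.01 + 0.034 = 0.074.
MPK = 0.2·k^(0.2−1) = 0.2·7.225^(-0.8) ≈ 0.0411.
MPK < 0.074, so the economy is dynamically inefficient (over-saving).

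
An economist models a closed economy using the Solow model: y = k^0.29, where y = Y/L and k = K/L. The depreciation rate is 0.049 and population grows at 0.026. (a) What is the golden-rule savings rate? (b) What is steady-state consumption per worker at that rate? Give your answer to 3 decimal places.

(a) s_gold = 0.290; (b) c_gold ≈ 1.234

Break-even investment rate: n + δ = 0.026 + 0.049 = 0.075.
For Cobb-Douglas, s_gold equals capital's share: s_gold = 0.29.
At the golden rule the marginal product of capital equals n+δ: 0.29·k^(0.29−1) = 0.075. Solving, k_gold = (0.29/0.075)^(1/0.71) ≈ 6.7179.
y_gold = 6.7179^0.29 ≈ 1.7374; c_gold = (1−0.29)·y_gold ≈ 1.2335.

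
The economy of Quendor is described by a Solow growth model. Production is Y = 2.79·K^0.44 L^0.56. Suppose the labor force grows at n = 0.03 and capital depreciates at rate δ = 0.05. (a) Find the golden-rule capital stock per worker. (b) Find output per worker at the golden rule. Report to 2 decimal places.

n + δ = 0.03 + 0.05 = 0.08.
Setting f'(k) = n+δ gives 0.44·2.79·k^(0.44−1) = 0.08, hence k_gold = (0.44·2.79/0.08)^(1/0.56) ≈ 131.1590.
y_gold = 2.79·131.1590^0.44 ≈ 23.8471.

(a) k_gold ≈ 131.16; (b) y_gold ≈ 23.85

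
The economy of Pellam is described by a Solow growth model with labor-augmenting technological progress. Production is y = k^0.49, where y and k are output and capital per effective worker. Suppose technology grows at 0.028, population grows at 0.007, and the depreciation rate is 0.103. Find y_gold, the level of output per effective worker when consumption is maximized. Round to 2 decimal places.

y_gold ≈ 3.38

n + g + δ = 0.007 + 0.028 + 0.103 = 0.138.
Golden rule sets MPK = n+g+δ: 0.49·k^(0.49−1) = 0.138, so k_gold = (0.49/0.138)^(1/0.51) ≈ 11.9965.
Output: y_gold = k_gold^0.49 = 11.9965^0.49 ≈ 3.3786.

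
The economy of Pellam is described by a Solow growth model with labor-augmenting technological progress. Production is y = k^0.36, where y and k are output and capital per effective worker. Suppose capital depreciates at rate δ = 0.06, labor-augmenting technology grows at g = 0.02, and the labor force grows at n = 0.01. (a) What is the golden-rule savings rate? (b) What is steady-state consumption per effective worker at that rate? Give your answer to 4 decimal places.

(a) s_gold = 0.3600; (b) c_gold ≈ 1.3958

The effective depreciation rate is n + g + δ = 0.01 + 0.02 + 0.06 = 0.09.
For Cobb-Douglas, s_gold equals capital's share: s_gold = 0.36.
Setting f'(k) = n+g+δ gives 0.36·k^(0.36−1) = 0.09, hence k_gold = (0.36/0.09)^(1/0.64) ≈ 8.7241.
y_gold = 8.7241^0.36 ≈ 2.1810; c_gold = (1−0.36)·y_gold ≈ 1.3958.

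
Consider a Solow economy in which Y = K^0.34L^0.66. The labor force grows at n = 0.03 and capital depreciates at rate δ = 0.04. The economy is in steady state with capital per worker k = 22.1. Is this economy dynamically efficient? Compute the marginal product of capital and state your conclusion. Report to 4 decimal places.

dynamically inefficient; MPK ≈ 0.0441

The effective depreciation rate is n + δ = 0.03 + 0.04 = 0.07.
MPK = 0.34·k^(0.34−1) = 0.34·22.1^(-0.66) ≈ 0.0441.
MPK < 0.07, so the economy is dynamically inefficient (over-saving).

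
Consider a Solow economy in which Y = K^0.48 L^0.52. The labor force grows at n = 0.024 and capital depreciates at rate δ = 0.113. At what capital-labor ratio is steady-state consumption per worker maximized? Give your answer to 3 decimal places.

Break-even investment rate: n + δ = 0.024 + 0.113 = 0.137.
At the golden rule the marginal product of capital equals n+δ: 0.48·k^(0.48−1) = 0.137. Solving, k_gold = (0.48/0.137)^(1/0.52) ≈ 11.1469.

k_gold ≈ 11.147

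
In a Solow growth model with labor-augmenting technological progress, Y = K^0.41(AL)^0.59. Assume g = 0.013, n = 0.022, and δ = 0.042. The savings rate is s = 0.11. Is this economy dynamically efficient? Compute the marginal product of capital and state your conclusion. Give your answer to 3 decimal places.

dynamically efficient; MPK ≈ 0.287

The effective depreciation rate is n + g + δ = 0.022 + 0.013 + 0.042 = 0.077.
Steady-state k*: s·k^0.41 = 0.077·k gives k* = (0.11/0.077)^(1/0.59) ≈ 1.8304.
MPK = 0.41·1.8304^(-0.59) ≈ 0.2870.
MPK > n+g+δ = 0.077, so the economy is dynamically efficient (under-saving).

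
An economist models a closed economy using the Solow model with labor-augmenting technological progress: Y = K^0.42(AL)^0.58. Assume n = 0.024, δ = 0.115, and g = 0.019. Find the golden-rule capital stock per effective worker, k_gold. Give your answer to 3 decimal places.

k_gold ≈ 5.396

The effective depreciation rate is n + g + δ = 0.024 + 0.019 + 0.115 = 0.158.
At the golden rule the marginal product of capital equals n+g+δ: 0.42·k^(0.42−1) = 0.158. Solving, k_gold = (0.42/0.158)^(1/0.58) ≈ 5.3958.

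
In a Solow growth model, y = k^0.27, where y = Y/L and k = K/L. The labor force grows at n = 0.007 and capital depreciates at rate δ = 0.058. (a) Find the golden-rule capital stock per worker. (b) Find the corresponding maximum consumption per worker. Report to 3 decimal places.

(a) k_gold ≈ 7.034; (b) c_gold ≈ 1.236

Break-even investment rate: n + δ = 0.007 + 0.058 = 0.065.
Setting f'(k) = n+δ gives 0.27·k^(0.27−1) = 0.065, hence k_gold = (0.27/0.065)^(1/0.73) ≈ 7.0338.
y_gold = 7.0338^0.27 ≈ 1.6933; c_gold = y_gold − 0.065·k_gold ≈ 1.2361.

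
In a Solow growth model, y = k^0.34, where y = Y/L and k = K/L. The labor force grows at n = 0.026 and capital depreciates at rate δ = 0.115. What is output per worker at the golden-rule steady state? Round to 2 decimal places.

y_gold ≈ 1.57

The effective depreciation rate is n + δ = 0.026 + 0.115 = 0.141.
Setting f'(k) = n+δ gives 0.34·k^(0.34−1) = 0.141, hence k_gold = (0.34/0.141)^(1/0.66) ≈ 3.7947.
Output: y_gold = k_gold^0.34 = 3.7947^0.34 ≈ 1.5737.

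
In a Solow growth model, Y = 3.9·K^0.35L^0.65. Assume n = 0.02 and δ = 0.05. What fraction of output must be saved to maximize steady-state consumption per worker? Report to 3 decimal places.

s_gold = 0.350

Break-even investment rate: n + δ = 0.02 + 0.05 = 0.07.
At the golden rule MPK = n+δ, and in any Cobb-Douglas steady state s = (n+δ)·k/y = MPK·k/y = capital's share 0.35.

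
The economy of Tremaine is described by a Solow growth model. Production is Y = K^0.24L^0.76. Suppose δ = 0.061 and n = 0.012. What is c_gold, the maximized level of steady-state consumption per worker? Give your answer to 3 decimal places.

n + δ = 0.012 + 0.061 = 0.073.
Golden rule sets MPK = n+δ: 0.24·k^(0.24−1) = 0.073, so k_gold = (0.24/0.073)^(1/0.76) ≈ 4.7876.
y_gold = 4.7876^0.24 ≈ 1.4562.
c_gold = y_gold − (n+δ)·k_gold = 1.4562 − 0.073·4.7876 ≈ 1.1067.

c_gold ≈ 1.107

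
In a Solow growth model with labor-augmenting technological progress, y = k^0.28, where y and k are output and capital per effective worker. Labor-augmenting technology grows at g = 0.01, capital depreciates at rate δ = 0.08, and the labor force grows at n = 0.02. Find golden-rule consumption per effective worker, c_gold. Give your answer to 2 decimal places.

n + g + δ = 0.02 + 0.01 + 0.08 = 0.11.
At the golden rule the marginal product of capital equals n+g+δ: 0.28·k^(0.28−1) = 0.11. Solving, k_gold = (0.28/0.11)^(1/0.72) ≈ 3.6607.
y_gold = 3.6607^0.28 ≈ 1.4381.
c_gold = y_gold − (n+g+δ)·k_gold = 1.4381 − 0.11·3.6607 ≈ 1.0355.

c_gold ≈ 1.04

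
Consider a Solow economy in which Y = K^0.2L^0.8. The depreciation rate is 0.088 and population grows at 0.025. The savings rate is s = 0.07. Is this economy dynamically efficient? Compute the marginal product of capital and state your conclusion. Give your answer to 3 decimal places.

The effective depreciation rate is n + δ = 0.025 + 0.088 = 0.113.
Steady-state k*: s·k^0.2 = 0.113·k gives k* = (0.07/0.113)^(1/0.8) ≈ 0.5496.
MPK = 0.2·0.5496^(-0.8) ≈ 0.3229.
MPK > n+δ = 0.113, so the economy is dynamically efficient (under-saving).

dynamically efficient; MPK ≈ 0.323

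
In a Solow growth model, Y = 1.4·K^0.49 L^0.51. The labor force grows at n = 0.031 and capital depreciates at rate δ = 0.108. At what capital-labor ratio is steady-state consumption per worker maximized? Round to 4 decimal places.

n + δ = 0.031 + 0.108 = 0.139.
At the golden rule the marginal product of capital equals n+δ: 0.49·1.4·k^(0.49−1) = 0.139. Solving, k_gold = (0.49·1.4/0.139)^(1/0.51) ≈ 22.8786.

k_gold ≈ 22.8786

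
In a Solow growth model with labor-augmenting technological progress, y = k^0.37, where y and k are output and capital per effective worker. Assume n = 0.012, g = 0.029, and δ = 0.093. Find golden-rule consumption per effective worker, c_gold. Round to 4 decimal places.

c_gold ≈ 1.1439

The effective depreciation rate is n + g + δ = 0.012 + 0.029 + 0.093 = 0.134.
Maximizing c = f(k) − (n+g+δ)·k gives f'(k) = n+g+δ, i.e. 0.37·k^(0.37−1) = 0.134, so k_gold = (0.37/0.134)^(1/0.63) ≈ 5.0136.
y_gold = 5.0136^0.37 ≈ 1.8158.
c_gold = y_gold − (n+g+δ)·k_gold = 1.8158 − 0.134·5.0136 ≈ 1.1439.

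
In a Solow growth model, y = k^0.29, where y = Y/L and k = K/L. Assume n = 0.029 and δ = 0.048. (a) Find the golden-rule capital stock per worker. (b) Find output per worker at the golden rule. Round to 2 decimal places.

n + δ = 0.029 + 0.048 = 0.077.
Golden rule sets MPK = n+δ: 0.29·k^(0.29−1) = 0.077, so k_gold = (0.29/0.077)^(1/0.71) ≈ 6.4735.
y_gold = 6.4735^0.29 ≈ 1.7188.

(a) k_gold ≈ 6.47; (b) y_gold ≈ 1.72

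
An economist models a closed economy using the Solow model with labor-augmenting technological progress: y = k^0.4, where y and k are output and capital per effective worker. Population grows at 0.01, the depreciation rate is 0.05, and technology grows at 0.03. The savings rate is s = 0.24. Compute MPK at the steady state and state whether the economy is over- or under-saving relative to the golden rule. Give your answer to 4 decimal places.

Break-even investment rate: n + g + δ = 0.01 + 0.03 + 0.05 = 0.09.
Steady-state k*: s·k^0.4 = 0.09·k gives k* = (0.24/0.09)^(1/0.6) ≈ 5.1280.
MPK = 0.4·5.1280^(-0.6) ≈ 0.1500.
MPK > n+g+δ = 0.09, so the economy is dynamically efficient (under-saving).

under-saving; MPK ≈ 0.1500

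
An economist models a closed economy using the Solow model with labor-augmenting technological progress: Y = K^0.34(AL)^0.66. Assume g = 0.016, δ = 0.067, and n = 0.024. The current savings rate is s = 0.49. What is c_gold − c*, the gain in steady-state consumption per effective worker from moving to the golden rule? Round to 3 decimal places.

Δc ≈ 0.080

Capital per effective worker breaks even when investment replaces (n + g + δ)·k; here n + g + δ = 0.107.
Current steady state (s = 0.49): k* = (0.49/0.107)^(1/0.66) ≈ 10.0284, y* = 10.0284^0.34 ≈ 2.1899, c* = (1−0.49)·2.1899 ≈ 1.1168.
Setting f'(k) = n+g+δ gives 0.34·k^(0.34−1) = 0.107, hence k_gold = (0.34/0.107)^(1/0.66) ≈ 5.7643.
y_gold = 5.7643^0.34 ≈ 1.8141, c_gold = y_gold − 0.107·k_gold ≈ 1.1973.
Gain: Δc = 1.1973 − 1.1168 ≈ 0.0805.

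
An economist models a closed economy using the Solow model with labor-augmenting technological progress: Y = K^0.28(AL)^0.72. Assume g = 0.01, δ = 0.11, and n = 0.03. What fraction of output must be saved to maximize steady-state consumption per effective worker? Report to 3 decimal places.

s_gold = 0.280

Capital per effective worker breaks even when investment replaces (n + g + δ)·k; here n + g + δ = 0.15.
At the golden rule MPK = n+g+δ, and in any Cobb-Douglas steady state s = (n+g+δ)·k/y = MPK·k/y = capital's share 0.28.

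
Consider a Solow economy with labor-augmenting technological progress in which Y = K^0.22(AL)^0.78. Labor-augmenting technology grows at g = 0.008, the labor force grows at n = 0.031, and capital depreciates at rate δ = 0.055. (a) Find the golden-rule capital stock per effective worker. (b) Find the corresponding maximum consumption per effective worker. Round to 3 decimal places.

Capital per effective worker breaks even when investment replaces (n + g + δ)·k; here n + g + δ = 0.094.
At the golden rule the marginal product of capital equals n+g+δ: 0.22·k^(0.22−1) = 0.094. Solving, k_gold = (0.22/0.094)^(1/0.78) ≈ 2.9748.
y_gold = 2.9748^0.22 ≈ 1.2710; c_gold = y_gold − 0.094·k_gold ≈ 0.9914.

(a) k_gold ≈ 2.975; (b) c_gold ≈ 0.991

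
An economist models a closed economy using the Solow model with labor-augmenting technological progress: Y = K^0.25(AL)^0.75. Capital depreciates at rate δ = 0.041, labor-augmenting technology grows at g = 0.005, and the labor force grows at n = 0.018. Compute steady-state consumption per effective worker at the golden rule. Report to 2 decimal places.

Break-even investment rate: n + g + δ = 0.018 + 0.005 + 0.041 = 0.064.
Maximizing c = f(k) − (n+g+δ)·k gives f'(k) = n+g+δ, i.e. 0.25·k^(0.25−1) = 0.064, so k_gold = (0.25/0.064)^(1/0.75) ≈ 6.1520.
y_gold = 6.1520^0.25 ≈ 1.5749.
c_gold = y_gold − (n+g+δ)·k_gold = 1.5749 − 0.064·6.1520 ≈ 1.1812.

c_gold ≈ 1.18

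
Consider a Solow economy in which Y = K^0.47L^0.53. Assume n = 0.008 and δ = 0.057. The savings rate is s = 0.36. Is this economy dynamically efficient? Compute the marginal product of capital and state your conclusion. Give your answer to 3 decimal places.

The effective depreciation rate is n + δ = 0.008 + 0.057 = 0.065.
Steady-state k*: s·k^0.47 = 0.065·k gives k* = (0.36/0.065)^(1/0.53) ≈ 25.2709.
MPK = 0.47·25.2709^(-0.53) ≈ 0.0849.
MPK > n+δ = 0.065, so the economy is dynamically efficient (under-saving).

dynamically efficient; MPK ≈ 0.085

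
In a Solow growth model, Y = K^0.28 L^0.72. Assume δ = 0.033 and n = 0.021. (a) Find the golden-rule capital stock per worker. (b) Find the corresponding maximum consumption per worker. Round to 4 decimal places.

n + δ = 0.021 + 0.033 = 0.054.
Maximizing c = f(k) − (n+δ)·k gives f'(k) = n+δ, i.e. 0.28·k^(0.28−1) = 0.054, so k_gold = (0.28/0.054)^(1/0.72) ≈ 9.8340.
y_gold = 9.8340^0.28 ≈ 1.8965; c_gold = y_gold − 0.054·k_gold ≈ 1.3655.

(a) k_gold ≈ 9.8340; (b) c_gold ≈ 1.3655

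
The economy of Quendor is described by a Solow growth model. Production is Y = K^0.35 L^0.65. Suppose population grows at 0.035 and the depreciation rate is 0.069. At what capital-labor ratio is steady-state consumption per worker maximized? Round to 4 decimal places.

Break-even investment rate: n + δ = 0.035 + 0.069 = 0.104.
Setting f'(k) = n+δ gives 0.35·k^(0.35−1) = 0.104, hence k_gold = (0.35/0.104)^(1/0.65) ≈ 6.4688.

k_gold ≈ 6.4688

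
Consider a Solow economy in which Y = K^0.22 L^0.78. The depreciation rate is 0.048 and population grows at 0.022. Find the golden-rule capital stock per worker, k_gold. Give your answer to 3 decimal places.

k_gold ≈ 4.341

The effective depreciation rate is n + δ = 0.022 + 0.048 = 0.07.
Golden rule sets MPK = n+δ: 0.22·k^(0.22−1) = 0.07, so k_gold = (0.22/0.07)^(1/0.78) ≈ 4.3411.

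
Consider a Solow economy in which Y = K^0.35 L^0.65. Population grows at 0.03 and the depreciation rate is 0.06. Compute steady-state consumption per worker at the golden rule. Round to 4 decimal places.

c_gold ≈ 1.3506

n + δ = 0.03 + 0.06 = 0.09.
Golden rule sets MPK = n+δ: 0.35·k^(0.35−1) = 0.09, so k_gold = (0.35/0.09)^(1/0.65) ≈ 8.0802.
y_gold = 8.0802^0.35 ≈ 2.0778.
c_gold = y_gold − (n+δ)·k_gold = 2.0778 − 0.09·8.0802 ≈ 1.3506.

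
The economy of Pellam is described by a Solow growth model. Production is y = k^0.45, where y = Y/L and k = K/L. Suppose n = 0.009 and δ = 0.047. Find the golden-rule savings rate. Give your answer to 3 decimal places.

s_gold = 0.450

n + δ = 0.009 + 0.047 = 0.056.
At the golden rule MPK = n+δ, and in any Cobb-Douglas steady state s = (n+δ)·k/y = MPK·k/y = capital's share 0.45.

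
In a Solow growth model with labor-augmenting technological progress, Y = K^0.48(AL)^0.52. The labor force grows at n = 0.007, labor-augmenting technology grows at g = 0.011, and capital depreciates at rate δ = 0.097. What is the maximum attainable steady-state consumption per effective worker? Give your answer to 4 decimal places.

Break-even investment rate: n + g + δ = 0.007 + 0.011 + 0.097 = 0.115.
Maximizing c = f(k) − (n+g+δ)·k gives f'(k) = n+g+δ, i.e. 0.48·k^(0.48−1) = 0.115, so k_gold = (0.48/0.115)^(1/0.52) ≈ 15.6082.
y_gold = 15.6082^0.48 ≈ 3.7395.
c_gold = y_gold − (n+g+δ)·k_gold = 3.7395 − 0.115·15.6082 ≈ 1.9445.

c_gold ≈ 1.9445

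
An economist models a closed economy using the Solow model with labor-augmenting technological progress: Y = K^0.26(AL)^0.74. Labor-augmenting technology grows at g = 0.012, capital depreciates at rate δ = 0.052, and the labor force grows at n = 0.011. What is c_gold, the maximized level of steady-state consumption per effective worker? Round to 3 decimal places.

c_gold ≈ 1.145

The effective depreciation rate is n + g + δ = 0.011 + 0.012 + 0.052 = 0.075.
At the golden rule the marginal product of capital equals n+g+δ: 0.26·k^(0.26−1) = 0.075. Solving, k_gold = (0.26/0.075)^(1/0.74) ≈ 5.3655.
y_gold = 5.3655^0.26 ≈ 1.5477.
c_gold = y_gold − (n+g+δ)·k_gold = 1.5477 − 0.075·5.3655 ≈ 1.1453.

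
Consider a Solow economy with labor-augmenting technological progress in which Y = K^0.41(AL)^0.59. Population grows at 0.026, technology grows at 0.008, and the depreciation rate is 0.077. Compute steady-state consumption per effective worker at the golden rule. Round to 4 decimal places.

Capital per effective worker breaks even when investment replaces (n + g + δ)·k; here n + g + δ = 0.111.
Setting f'(k) = n+g+δ gives 0.41·k^(0.41−1) = 0.111, hence k_gold = (0.41/0.111)^(1/0.59) ≈ 9.1579.
y_gold = 9.1579^0.41 ≈ 2.4793.
c_gold = y_gold − (n+g+δ)·k_gold = 2.4793 − 0.111·9.1579 ≈ 1.4628.

c_gold ≈ 1.4628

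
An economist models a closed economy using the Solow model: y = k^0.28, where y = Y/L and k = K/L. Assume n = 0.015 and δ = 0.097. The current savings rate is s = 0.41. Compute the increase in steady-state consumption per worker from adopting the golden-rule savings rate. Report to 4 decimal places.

Δc ≈ 0.0509

The effective depreciation rate is n + δ = 0.015 + 0.097 = 0.112.
Current steady state (s = 0.41): k* = (0.41/0.112)^(1/0.72) ≈ 6.0636, y* = 6.0636^0.28 ≈ 1.6564, c* = (1−0.41)·1.6564 ≈ 0.9773.
Setting f'(k) = n+δ gives 0.28·k^(0.28−1) = 0.112, hence k_gold = (0.28/0.112)^(1/0.72) ≈ 3.5702.
y_gold = 3.5702^0.28 ≈ 1.4281, c_gold = y_gold − 0.112·k_gold ≈ 1.0282.
Gain: Δc = 1.0282 − 0.9773 ≈ 0.0509.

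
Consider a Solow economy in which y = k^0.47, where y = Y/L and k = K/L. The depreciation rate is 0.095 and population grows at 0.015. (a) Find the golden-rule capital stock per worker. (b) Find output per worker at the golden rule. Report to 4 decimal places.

The effective depreciation rate is n + δ = 0.015 + 0.095 = 0.11.
At the golden rule the marginal product of capital equals n+δ: 0.47·k^(0.47−1) = 0.11. Solving, k_gold = (0.47/0.11)^(1/0.53) ≈ 15.4885.
y_gold = 15.4885^0.47 ≈ 3.6250.

(a) k_gold ≈ 15.4885; (b) y_gold ≈ 3.6250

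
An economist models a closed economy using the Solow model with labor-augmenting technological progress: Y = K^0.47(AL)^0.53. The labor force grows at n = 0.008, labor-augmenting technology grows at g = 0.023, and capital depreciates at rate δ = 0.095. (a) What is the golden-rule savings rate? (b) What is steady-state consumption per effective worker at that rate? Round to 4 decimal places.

(a) s_gold = 0.4700; (b) c_gold ≈ 1.7033

Break-even investment rate: n + g + δ = 0.008 + 0.023 + 0.095 = 0.126.
For Cobb-Douglas, s_gold equals capital's share: s_gold = 0.47.
Golden rule sets MPK = n+g+δ: 0.47·k^(0.47−1) = 0.126, so k_gold = (0.47/0.126)^(1/0.53) ≈ 11.9876.
y_gold = 11.9876^0.47 ≈ 3.2137; c_gold = (1−0.47)·y_gold ≈ 1.7033.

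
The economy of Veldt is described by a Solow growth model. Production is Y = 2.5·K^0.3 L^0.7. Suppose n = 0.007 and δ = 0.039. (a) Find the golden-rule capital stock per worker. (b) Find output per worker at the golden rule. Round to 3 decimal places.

n + δ = 0.007 + 0.039 = 0.046.
At the golden rule the marginal product of capital equals n+δ: 0.3·2.5·k^(0.3−1) = 0.046. Solving, k_gold = (0.3·2.5/0.046)^(1/0.7) ≈ 53.9339.
y_gold = 2.5·53.9339^0.3 ≈ 8.2699.

(a) k_gold ≈ 53.934; (b) y_gold ≈ 8.270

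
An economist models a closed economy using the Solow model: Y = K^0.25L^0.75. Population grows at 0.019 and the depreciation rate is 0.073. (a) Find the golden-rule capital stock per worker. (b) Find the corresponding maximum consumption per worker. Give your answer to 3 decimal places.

(a) k_gold ≈ 3.792; (b) c_gold ≈ 1.047

Capital per worker breaks even when investment replaces (n + δ)·k; here n + δ = 0.092.
At the golden rule the marginal product of capital equals n+δ: 0.25·k^(0.25−1) = 0.092. Solving, k_gold = (0.25/0.092)^(1/0.75) ≈ 3.7920.
y_gold = 3.7920^0.25 ≈ 1.3955; c_gold = y_gold − 0.092·k_gold ≈ 1.0466.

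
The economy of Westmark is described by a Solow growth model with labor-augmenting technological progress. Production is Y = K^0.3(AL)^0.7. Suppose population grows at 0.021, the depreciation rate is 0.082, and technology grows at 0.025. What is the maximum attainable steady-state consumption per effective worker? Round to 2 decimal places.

c_gold ≈ 1.01

n + g + δ = 0.021 + 0.025 + 0.082 = 0.128.
At the golden rule the marginal product of capital equals n+g+δ: 0.3·k^(0.3−1) = 0.128. Solving, k_gold = (0.3/0.128)^(1/0.7) ≈ 3.3763.
y_gold = 3.3763^0.3 ≈ 1.4406.
c_gold = y_gold − (n+g+δ)·k_gold = 1.4406 − 0.128·3.3763 ≈ 1.0084.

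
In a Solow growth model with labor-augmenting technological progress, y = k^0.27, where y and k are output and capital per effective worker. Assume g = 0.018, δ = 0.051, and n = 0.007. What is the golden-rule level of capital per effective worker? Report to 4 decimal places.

Break-even investment rate: n + g + δ = 0.007 + 0.018 + 0.051 = 0.076.
Golden rule sets MPK = n+g+δ: 0.27·k^(0.27−1) = 0.076, so k_gold = (0.27/0.076)^(1/0.73) ≈ 5.6778.

k_gold ≈ 5.6778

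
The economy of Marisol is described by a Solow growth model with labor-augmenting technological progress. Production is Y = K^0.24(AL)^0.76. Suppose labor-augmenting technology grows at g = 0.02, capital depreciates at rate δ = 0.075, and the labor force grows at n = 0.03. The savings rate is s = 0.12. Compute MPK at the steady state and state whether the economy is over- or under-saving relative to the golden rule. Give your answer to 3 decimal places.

Capital per effective worker breaks even when investment replaces (n + g + δ)·k; here n + g + δ = 0.125.
Steady-state k*: s·k^0.24 = 0.125·k gives k* = (0.12/0.125)^(1/0.76) ≈ 0.9477.
MPK = 0.24·0.9477^(-0.76) ≈ 0.2500.
MPK > n+g+δ = 0.125, so the economy is dynamically efficient (under-saving).

under-saving; MPK ≈ 0.250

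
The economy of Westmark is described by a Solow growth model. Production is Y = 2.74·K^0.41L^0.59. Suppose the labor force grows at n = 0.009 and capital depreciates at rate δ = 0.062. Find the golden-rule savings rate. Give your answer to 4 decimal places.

The effective depreciation rate is n + δ = 0.009 + 0.062 = 0.071.
At the golden rule MPK = n+δ, and in any Cobb-Douglas steady state s = (n+δ)·k/y = MPK·k/y = capital's share 0.41.

s_gold = 0.4100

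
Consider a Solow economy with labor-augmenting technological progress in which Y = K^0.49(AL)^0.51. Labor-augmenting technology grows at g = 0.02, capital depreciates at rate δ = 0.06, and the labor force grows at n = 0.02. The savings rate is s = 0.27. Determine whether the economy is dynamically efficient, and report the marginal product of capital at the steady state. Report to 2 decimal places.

dynamically efficient; MPK ≈ 0.18

n + g + δ = 0.02 + 0.02 + 0.06 = 0.1.
Steady-state k*: s·k^0.49 = 0.1·k gives k* = (0.27/0.1)^(1/0.51) ≈ 7.0115.
MPK = 0.49·7.0115^(-0.51) ≈ 0.1815.
MPK > n+g+δ = 0.1, so the economy is dynamically efficient (under-saving).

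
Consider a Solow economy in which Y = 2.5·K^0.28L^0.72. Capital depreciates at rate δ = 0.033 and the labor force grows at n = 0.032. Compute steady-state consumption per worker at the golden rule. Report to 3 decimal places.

c_gold ≈ 4.536

Capital per worker breaks even when investment replaces (n + δ)·k; here n + δ = 0.065.
Maximizing c = f(k) − (n+δ)·k gives f'(k) = n+δ, i.e. 0.28·2.5·k^(0.28−1) = 0.065, so k_gold = (0.28·2.5/0.065)^(1/0.72) ≈ 27.1387.
y_gold = 2.5·27.1387^0.28 ≈ 6.3001.
c_gold = y_gold − (n+δ)·k_gold = 6.3001 − 0.065·27.1387 ≈ 4.5360.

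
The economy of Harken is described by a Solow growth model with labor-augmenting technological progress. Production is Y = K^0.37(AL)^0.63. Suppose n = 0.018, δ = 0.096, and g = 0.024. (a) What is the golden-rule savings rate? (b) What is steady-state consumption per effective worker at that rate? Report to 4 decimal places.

(a) s_gold = 0.3700; (b) c_gold ≈ 1.1243

The effective depreciation rate is n + g + δ = 0.018 + 0.024 + 0.096 = 0.138.
For Cobb-Douglas, s_gold equals capital's share: s_gold = 0.37.
Golden rule sets MPK = n+g+δ: 0.37·k^(0.37−1) = 0.138, so k_gold = (0.37/0.138)^(1/0.63) ≈ 4.7849.
y_gold = 4.7849^0.37 ≈ 1.7847; c_gold = (1−0.37)·y_gold ≈ 1.1243.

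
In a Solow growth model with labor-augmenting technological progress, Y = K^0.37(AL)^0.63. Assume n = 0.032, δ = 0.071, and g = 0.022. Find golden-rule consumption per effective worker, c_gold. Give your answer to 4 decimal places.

c_gold ≈ 1.1916

Capital per effective worker breaks even when investment replaces (n + g + δ)·k; here n + g + δ = 0.125.
Maximizing c = f(k) − (n+g+δ)·k gives f'(k) = n+g+δ, i.e. 0.37·k^(0.37−1) = 0.125, so k_gold = (0.37/0.125)^(1/0.63) ≈ 5.5986.
y_gold = 5.5986^0.37 ≈ 1.8914.
c_gold = y_gold − (n+g+δ)·k_gold = 1.8914 − 0.125·5.5986 ≈ 1.1916.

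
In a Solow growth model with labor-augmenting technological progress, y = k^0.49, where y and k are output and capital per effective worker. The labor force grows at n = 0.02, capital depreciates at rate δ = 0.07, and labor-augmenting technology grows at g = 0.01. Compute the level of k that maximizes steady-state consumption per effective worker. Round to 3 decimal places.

k_gold ≈ 22.559

The effective depreciation rate is n + g + δ = 0.02 + 0.01 + 0.07 = 0.1.
Golden rule sets MPK = n+g+δ: 0.49·k^(0.49−1) = 0.1, so k_gold = (0.49/0.1)^(1/0.51) ≈ 22.5593.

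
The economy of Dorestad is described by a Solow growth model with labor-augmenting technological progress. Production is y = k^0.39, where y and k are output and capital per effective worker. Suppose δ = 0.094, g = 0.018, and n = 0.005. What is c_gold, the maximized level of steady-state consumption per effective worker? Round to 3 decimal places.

c_gold ≈ 1.317

Capital per effective worker breaks even when investment replaces (n + g + δ)·k; here n + g + δ = 0.117.
Golden rule sets MPK = n+g+δ: 0.39·k^(0.39−1) = 0.117, so k_gold = (0.39/0.117)^(1/0.61) ≈ 7.1974.
y_gold = 7.1974^0.39 ≈ 2.1592.
c_gold = y_gold − (n+g+δ)·k_gold = 2.1592 − 0.117·7.1974 ≈ 1.3171.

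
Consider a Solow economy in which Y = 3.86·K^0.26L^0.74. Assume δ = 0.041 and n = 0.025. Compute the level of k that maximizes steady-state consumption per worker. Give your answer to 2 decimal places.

k_gold ≈ 39.57

Break-even investment rate: n + δ = 0.025 + 0.041 = 0.066.
Setting f'(k) = n+δ gives 0.26·3.86·k^(0.26−1) = 0.066, hence k_gold = (0.26·3.86/0.066)^(1/0.74) ≈ 39.5658.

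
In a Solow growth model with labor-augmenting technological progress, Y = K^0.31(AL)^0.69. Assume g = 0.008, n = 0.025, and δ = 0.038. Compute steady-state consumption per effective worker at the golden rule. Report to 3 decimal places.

c_gold ≈ 1.338

n + g + δ = 0.025 + 0.008 + 0.038 = 0.071.
At the golden rule the marginal product of capital equals n+g+δ: 0.31·k^(0.31−1) = 0.071. Solving, k_gold = (0.31/0.071)^(1/0.69) ≈ 8.4662.
y_gold = 8.4662^0.31 ≈ 1.9390.
c_gold = y_gold − (n+g+δ)·k_gold = 1.9390 − 0.071·8.4662 ≈ 1.3379.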